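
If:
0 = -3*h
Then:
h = 0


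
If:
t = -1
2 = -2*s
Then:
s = -1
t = -1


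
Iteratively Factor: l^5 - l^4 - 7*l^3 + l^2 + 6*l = (l - 1)*(l^4 - 7*l^2 - 6*l) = (l - 3)*(l - 1)*(l^3 + 3*l^2 + 2*l) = (l - 3)*(l - 1)*(l + 2)*(l^2 + l) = l*(l - 3)*(l - 1)*(l + 2)*(l + 1)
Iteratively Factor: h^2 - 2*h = (h)*(h - 2)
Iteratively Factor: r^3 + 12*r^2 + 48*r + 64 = (r + 4)*(r^2 + 8*r + 16) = (r + 4)^2*(r + 4)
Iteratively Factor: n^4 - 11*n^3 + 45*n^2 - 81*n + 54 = (n - 3)*(n^3 - 8*n^2 + 21*n - 18) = (n - 3)^2*(n^2 - 5*n + 6) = (n - 3)^3*(n - 2)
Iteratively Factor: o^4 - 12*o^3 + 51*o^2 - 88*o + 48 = (o - 3)*(o^3 - 9*o^2 + 24*o - 16) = (o - 4)*(o - 3)*(o^2 - 5*o + 4) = (o - 4)^2*(o - 3)*(o - 1)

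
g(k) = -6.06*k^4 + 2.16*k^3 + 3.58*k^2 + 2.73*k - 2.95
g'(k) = -24.24*k^3 + 6.48*k^2 + 7.16*k + 2.73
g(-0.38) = -3.72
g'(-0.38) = 2.28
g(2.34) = -130.98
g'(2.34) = -255.62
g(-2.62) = -309.92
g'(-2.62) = 464.40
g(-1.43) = -31.19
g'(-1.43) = 76.62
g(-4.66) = -3014.21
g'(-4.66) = 2563.04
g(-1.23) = -18.78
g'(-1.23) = 48.83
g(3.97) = -1305.88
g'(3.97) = -1383.43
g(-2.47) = -245.96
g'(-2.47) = 389.86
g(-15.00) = -313315.90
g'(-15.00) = 83163.33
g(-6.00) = -8210.77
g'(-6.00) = 5428.89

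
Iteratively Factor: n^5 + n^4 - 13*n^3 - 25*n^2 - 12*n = (n - 4)*(n^4 + 5*n^3 + 7*n^2 + 3*n) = (n - 4)*(n + 1)*(n^3 + 4*n^2 + 3*n) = n*(n - 4)*(n + 1)*(n^2 + 4*n + 3) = n*(n - 4)*(n + 1)*(n + 3)*(n + 1)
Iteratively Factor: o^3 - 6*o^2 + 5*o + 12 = (o + 1)*(o^2 - 7*o + 12) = (o - 3)*(o + 1)*(o - 4)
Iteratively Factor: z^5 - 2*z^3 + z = (z - 1)*(z^4 + z^3 - z^2 - z) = (z - 1)^2*(z^3 + 2*z^2 + z) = z*(z - 1)^2*(z^2 + 2*z + 1) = z*(z - 1)^2*(z + 1)*(z + 1)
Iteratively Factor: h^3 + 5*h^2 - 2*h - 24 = (h - 2)*(h^2 + 7*h + 12) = (h - 2)*(h + 3)*(h + 4)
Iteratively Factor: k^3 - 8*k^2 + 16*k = (k - 4)*(k^2 - 4*k) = k*(k - 4)*(k - 4)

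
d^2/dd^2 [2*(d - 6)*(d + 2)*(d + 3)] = 12*d - 4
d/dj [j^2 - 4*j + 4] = 2*j - 4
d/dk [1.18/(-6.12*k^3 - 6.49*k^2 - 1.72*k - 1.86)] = (21.6648*k^2 + 15.3164*k + 2.0296)/(6.12*k^3 + 6.49*k^2 + 1.72*k + 1.86)^2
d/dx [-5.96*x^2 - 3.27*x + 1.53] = -11.92*x - 3.27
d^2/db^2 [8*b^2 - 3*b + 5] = 16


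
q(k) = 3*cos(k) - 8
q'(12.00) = 1.61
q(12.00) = -5.47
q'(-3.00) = 0.42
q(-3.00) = -10.97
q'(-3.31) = -0.50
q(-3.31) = -10.96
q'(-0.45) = 1.30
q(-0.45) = -5.30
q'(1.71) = -2.97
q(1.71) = -8.42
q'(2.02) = -2.70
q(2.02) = -9.30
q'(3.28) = 0.41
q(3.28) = -10.97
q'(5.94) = 1.01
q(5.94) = -5.17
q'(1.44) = -2.97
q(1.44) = -7.61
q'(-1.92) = 2.82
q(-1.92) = -9.03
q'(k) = -3*sin(k)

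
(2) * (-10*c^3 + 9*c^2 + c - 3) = -20*c^3 + 18*c^2 + 2*c - 6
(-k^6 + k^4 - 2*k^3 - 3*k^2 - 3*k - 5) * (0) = 0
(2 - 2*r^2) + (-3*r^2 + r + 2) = -5*r^2 + r + 4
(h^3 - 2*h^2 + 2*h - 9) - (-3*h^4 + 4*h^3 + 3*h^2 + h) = 3*h^4 - 3*h^3 - 5*h^2 + h - 9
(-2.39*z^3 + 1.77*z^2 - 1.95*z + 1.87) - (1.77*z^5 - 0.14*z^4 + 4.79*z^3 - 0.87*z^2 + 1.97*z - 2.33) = -1.77*z^5 + 0.14*z^4 - 7.18*z^3 + 2.64*z^2 - 3.92*z + 4.2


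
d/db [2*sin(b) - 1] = 2*cos(b)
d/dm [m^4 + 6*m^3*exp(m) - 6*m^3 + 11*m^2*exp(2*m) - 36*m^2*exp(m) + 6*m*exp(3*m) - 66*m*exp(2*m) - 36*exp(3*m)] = 6*m^3*exp(m) + 4*m^3 + 22*m^2*exp(2*m) - 18*m^2*exp(m) - 18*m^2 + 18*m*exp(3*m) - 110*m*exp(2*m) - 72*m*exp(m) - 102*exp(3*m) - 66*exp(2*m)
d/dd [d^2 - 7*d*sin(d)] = -7*d*cos(d) + 2*d - 7*sin(d)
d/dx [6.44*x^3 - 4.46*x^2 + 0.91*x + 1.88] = 19.32*x^2 - 8.92*x + 0.91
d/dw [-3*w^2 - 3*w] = -6*w - 3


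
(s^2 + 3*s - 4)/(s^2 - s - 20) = (s - 1)/(s - 5)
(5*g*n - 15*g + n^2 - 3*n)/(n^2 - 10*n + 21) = (5*g + n)/(n - 7)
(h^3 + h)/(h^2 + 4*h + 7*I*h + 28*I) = (h^3 + h)/(h^2 + h*(4 + 7*I) + 28*I)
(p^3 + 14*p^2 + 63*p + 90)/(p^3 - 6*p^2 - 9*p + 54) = (p^2 + 11*p + 30)/(p^2 - 9*p + 18)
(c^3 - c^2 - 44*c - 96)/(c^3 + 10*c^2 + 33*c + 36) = (c - 8)/(c + 3)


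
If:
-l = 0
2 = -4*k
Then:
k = -1/2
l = 0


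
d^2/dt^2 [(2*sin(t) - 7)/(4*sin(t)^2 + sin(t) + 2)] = (-32*sin(t)^5 + 456*sin(t)^4 + 244*sin(t)^3 - 885*sin(t)^2 - 286*sin(t) + 90)/(4*sin(t)^2 + sin(t) + 2)^3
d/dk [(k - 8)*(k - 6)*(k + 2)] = 3*k^2 - 24*k + 20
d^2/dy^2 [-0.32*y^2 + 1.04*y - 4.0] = -0.640000000000000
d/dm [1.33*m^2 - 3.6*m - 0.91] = 2.66*m - 3.6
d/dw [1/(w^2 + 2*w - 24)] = 2*(-w - 1)/(w^2 + 2*w - 24)^2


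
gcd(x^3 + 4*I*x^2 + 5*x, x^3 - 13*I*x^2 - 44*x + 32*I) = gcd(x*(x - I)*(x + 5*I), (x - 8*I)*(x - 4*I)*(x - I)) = x - I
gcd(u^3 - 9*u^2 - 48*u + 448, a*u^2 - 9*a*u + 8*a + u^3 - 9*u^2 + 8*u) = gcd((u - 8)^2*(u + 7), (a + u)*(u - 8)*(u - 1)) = u - 8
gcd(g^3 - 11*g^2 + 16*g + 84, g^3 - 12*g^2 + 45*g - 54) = g - 6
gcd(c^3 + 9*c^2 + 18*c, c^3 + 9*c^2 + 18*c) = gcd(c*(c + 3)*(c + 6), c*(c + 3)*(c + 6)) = c^3 + 9*c^2 + 18*c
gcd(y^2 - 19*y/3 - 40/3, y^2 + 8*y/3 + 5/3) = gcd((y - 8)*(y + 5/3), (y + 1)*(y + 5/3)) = y + 5/3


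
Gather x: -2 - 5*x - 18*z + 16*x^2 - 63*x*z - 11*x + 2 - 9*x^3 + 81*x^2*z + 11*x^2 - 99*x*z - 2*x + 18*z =-9*x^3 + x^2*(81*z + 27) + x*(-162*z - 18)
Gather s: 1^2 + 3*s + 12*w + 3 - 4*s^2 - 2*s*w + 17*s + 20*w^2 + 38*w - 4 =-4*s^2 + s*(20 - 2*w) + 20*w^2 + 50*w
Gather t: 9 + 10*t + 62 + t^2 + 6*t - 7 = t^2 + 16*t + 64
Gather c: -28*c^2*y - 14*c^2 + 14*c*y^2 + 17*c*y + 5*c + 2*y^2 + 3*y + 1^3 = c^2*(-28*y - 14) + c*(14*y^2 + 17*y + 5) + 2*y^2 + 3*y + 1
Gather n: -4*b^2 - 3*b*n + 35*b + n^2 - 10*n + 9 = -4*b^2 + 35*b + n^2 + n*(-3*b - 10) + 9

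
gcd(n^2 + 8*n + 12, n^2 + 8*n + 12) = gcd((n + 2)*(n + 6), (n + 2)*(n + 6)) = n^2 + 8*n + 12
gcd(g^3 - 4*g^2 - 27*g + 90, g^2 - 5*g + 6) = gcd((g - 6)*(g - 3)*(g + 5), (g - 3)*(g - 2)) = g - 3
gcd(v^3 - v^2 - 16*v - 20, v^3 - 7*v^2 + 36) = v + 2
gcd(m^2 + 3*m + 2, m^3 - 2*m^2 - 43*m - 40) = m + 1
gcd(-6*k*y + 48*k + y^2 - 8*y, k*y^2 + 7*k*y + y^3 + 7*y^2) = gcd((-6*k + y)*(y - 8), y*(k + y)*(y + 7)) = 1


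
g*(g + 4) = g^2 + 4*g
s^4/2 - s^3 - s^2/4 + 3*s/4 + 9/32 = (s/2 + 1/4)*(s - 3/2)^2*(s + 1/2)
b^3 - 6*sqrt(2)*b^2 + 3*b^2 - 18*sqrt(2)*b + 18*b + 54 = (b + 3)*(b - 3*sqrt(2))^2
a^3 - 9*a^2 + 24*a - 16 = (a - 4)^2*(a - 1)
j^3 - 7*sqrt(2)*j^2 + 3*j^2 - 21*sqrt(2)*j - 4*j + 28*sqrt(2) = (j - 1)*(j + 4)*(j - 7*sqrt(2))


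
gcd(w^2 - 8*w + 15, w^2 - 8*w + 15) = w^2 - 8*w + 15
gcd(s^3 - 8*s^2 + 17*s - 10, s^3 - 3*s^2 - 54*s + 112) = s - 2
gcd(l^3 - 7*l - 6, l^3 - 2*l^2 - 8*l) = l + 2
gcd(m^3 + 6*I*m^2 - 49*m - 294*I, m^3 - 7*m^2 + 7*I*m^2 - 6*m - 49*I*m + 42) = m^2 + m*(-7 + 6*I) - 42*I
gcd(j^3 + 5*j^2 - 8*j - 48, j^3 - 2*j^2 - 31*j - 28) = j + 4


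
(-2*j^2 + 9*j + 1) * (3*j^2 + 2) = -6*j^4 + 27*j^3 - j^2 + 18*j + 2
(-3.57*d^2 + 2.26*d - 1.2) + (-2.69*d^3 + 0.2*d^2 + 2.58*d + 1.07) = -2.69*d^3 - 3.37*d^2 + 4.84*d - 0.13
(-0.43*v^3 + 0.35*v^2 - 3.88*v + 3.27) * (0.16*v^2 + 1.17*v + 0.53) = -0.0688*v^5 - 0.4471*v^4 - 0.4392*v^3 - 3.8309*v^2 + 1.7695*v + 1.7331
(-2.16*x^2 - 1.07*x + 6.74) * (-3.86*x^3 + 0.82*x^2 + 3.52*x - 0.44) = 8.3376*x^5 + 2.359*x^4 - 34.497*x^3 + 2.7108*x^2 + 24.1956*x - 2.9656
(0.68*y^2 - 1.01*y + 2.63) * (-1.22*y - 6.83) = -0.8296*y^3 - 3.4122*y^2 + 3.6897*y - 17.9629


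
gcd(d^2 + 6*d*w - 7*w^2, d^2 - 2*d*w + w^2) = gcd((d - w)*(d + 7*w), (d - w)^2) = -d + w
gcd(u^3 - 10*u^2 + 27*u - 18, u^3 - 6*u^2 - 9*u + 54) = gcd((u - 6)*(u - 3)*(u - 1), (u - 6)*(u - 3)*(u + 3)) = u^2 - 9*u + 18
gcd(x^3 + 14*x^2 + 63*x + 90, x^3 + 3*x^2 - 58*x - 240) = x^2 + 11*x + 30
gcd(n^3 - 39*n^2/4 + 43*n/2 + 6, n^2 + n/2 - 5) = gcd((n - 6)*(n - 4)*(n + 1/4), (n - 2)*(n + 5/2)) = 1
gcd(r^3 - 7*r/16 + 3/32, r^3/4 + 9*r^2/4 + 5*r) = 1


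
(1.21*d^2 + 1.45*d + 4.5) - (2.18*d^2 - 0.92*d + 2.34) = -0.97*d^2 + 2.37*d + 2.16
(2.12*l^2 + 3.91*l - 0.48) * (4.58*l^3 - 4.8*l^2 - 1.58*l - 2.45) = 9.7096*l^5 + 7.7318*l^4 - 24.316*l^3 - 9.0678*l^2 - 8.8211*l + 1.176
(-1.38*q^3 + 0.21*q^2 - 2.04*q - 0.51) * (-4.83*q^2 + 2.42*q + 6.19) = 6.6654*q^5 - 4.3539*q^4 + 1.8192*q^3 - 1.1736*q^2 - 13.8618*q - 3.1569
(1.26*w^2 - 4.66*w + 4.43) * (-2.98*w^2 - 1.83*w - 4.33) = -3.7548*w^4 + 11.581*w^3 - 10.1294*w^2 + 12.0709*w - 19.1819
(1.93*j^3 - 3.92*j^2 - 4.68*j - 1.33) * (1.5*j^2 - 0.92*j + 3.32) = 2.895*j^5 - 7.6556*j^4 + 2.994*j^3 - 10.7038*j^2 - 14.314*j - 4.4156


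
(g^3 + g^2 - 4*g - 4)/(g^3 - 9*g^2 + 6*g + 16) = (g + 2)/(g - 8)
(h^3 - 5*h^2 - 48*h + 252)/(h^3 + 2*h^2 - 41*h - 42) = (h - 6)/(h + 1)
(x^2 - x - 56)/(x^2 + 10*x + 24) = (x^2 - x - 56)/(x^2 + 10*x + 24)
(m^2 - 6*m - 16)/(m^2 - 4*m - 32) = (m + 2)/(m + 4)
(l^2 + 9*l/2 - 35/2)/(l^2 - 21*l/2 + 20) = (l + 7)/(l - 8)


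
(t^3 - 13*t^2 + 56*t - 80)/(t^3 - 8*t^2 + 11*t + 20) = (t - 4)/(t + 1)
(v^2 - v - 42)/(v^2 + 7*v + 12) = (v^2 - v - 42)/(v^2 + 7*v + 12)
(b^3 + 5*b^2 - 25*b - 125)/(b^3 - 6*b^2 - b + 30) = (b^2 + 10*b + 25)/(b^2 - b - 6)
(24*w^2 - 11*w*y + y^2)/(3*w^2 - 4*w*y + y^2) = (-8*w + y)/(-w + y)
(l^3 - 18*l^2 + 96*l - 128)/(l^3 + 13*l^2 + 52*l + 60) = (l^3 - 18*l^2 + 96*l - 128)/(l^3 + 13*l^2 + 52*l + 60)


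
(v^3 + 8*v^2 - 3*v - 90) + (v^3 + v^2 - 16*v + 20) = 2*v^3 + 9*v^2 - 19*v - 70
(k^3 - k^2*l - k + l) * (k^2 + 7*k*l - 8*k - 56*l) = k^5 + 6*k^4*l - 8*k^4 - 7*k^3*l^2 - 48*k^3*l - k^3 + 56*k^2*l^2 - 6*k^2*l + 8*k^2 + 7*k*l^2 + 48*k*l - 56*l^2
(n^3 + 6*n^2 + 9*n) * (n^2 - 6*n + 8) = n^5 - 19*n^3 - 6*n^2 + 72*n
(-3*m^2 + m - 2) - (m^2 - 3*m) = -4*m^2 + 4*m - 2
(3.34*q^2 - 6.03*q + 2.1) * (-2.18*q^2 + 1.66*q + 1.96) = -7.2812*q^4 + 18.6898*q^3 - 8.0414*q^2 - 8.3328*q + 4.116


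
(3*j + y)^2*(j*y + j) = 9*j^3*y + 9*j^3 + 6*j^2*y^2 + 6*j^2*y + j*y^3 + j*y^2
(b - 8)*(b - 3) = b^2 - 11*b + 24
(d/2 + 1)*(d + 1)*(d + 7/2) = d^3/2 + 13*d^2/4 + 25*d/4 + 7/2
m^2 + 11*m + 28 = (m + 4)*(m + 7)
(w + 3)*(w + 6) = w^2 + 9*w + 18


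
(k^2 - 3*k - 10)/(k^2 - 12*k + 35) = (k + 2)/(k - 7)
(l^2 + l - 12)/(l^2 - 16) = (l - 3)/(l - 4)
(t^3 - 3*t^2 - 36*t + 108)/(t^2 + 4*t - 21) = (t^2 - 36)/(t + 7)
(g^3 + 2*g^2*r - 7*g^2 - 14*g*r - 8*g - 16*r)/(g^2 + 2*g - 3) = (g^3 + 2*g^2*r - 7*g^2 - 14*g*r - 8*g - 16*r)/(g^2 + 2*g - 3)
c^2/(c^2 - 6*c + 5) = c^2/(c^2 - 6*c + 5)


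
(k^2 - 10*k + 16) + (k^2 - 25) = 2*k^2 - 10*k - 9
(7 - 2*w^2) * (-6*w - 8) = 12*w^3 + 16*w^2 - 42*w - 56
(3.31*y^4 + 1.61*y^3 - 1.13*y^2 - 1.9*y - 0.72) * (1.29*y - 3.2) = 4.2699*y^5 - 8.5151*y^4 - 6.6097*y^3 + 1.165*y^2 + 5.1512*y + 2.304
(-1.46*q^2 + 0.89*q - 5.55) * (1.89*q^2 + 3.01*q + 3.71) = -2.7594*q^4 - 2.7125*q^3 - 13.2272*q^2 - 13.4036*q - 20.5905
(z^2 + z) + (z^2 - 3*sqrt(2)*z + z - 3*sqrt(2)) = 2*z^2 - 3*sqrt(2)*z + 2*z - 3*sqrt(2)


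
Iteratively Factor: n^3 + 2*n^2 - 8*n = (n)*(n^2 + 2*n - 8) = n*(n + 4)*(n - 2)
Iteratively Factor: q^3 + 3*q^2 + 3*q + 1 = (q + 1)*(q^2 + 2*q + 1) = (q + 1)^2*(q + 1)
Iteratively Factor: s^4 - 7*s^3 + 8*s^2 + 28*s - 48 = (s - 2)*(s^3 - 5*s^2 - 2*s + 24) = (s - 2)*(s + 2)*(s^2 - 7*s + 12) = (s - 3)*(s - 2)*(s + 2)*(s - 4)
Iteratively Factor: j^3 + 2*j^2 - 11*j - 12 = (j - 3)*(j^2 + 5*j + 4) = (j - 3)*(j + 1)*(j + 4)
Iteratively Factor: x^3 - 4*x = (x)*(x^2 - 4) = x*(x + 2)*(x - 2)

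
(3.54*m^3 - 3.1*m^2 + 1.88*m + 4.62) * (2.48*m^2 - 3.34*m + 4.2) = 8.7792*m^5 - 19.5116*m^4 + 29.8844*m^3 - 7.8416*m^2 - 7.5348*m + 19.404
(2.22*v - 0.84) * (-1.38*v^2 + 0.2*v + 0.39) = -3.0636*v^3 + 1.6032*v^2 + 0.6978*v - 0.3276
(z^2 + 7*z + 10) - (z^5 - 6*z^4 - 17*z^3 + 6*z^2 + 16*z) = -z^5 + 6*z^4 + 17*z^3 - 5*z^2 - 9*z + 10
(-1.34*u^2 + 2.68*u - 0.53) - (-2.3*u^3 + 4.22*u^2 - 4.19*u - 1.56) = 2.3*u^3 - 5.56*u^2 + 6.87*u + 1.03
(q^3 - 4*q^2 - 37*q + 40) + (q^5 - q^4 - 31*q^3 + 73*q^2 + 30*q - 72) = q^5 - q^4 - 30*q^3 + 69*q^2 - 7*q - 32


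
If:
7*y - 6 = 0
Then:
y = 6/7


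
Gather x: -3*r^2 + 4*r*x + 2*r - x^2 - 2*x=-3*r^2 + 2*r - x^2 + x*(4*r - 2)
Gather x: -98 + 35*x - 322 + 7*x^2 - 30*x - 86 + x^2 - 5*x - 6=8*x^2 - 512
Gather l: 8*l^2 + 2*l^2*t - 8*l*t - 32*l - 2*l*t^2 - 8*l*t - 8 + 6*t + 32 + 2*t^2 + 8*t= l^2*(2*t + 8) + l*(-2*t^2 - 16*t - 32) + 2*t^2 + 14*t + 24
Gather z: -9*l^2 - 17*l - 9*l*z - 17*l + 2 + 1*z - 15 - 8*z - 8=-9*l^2 - 34*l + z*(-9*l - 7) - 21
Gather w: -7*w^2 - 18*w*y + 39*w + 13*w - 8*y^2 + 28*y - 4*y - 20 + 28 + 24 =-7*w^2 + w*(52 - 18*y) - 8*y^2 + 24*y + 32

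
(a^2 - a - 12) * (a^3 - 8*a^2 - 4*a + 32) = a^5 - 9*a^4 - 8*a^3 + 132*a^2 + 16*a - 384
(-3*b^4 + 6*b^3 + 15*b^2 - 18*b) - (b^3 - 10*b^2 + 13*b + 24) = -3*b^4 + 5*b^3 + 25*b^2 - 31*b - 24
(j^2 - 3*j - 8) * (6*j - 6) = 6*j^3 - 24*j^2 - 30*j + 48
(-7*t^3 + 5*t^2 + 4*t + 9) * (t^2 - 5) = -7*t^5 + 5*t^4 + 39*t^3 - 16*t^2 - 20*t - 45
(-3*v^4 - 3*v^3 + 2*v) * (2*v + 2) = -6*v^5 - 12*v^4 - 6*v^3 + 4*v^2 + 4*v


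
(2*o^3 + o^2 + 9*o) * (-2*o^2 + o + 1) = -4*o^5 - 15*o^3 + 10*o^2 + 9*o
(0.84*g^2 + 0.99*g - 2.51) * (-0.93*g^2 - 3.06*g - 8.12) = -0.7812*g^4 - 3.4911*g^3 - 7.5159*g^2 - 0.358199999999999*g + 20.3812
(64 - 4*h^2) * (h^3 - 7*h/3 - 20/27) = -4*h^5 + 220*h^3/3 + 80*h^2/27 - 448*h/3 - 1280/27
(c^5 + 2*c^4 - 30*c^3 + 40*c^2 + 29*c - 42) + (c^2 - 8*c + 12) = c^5 + 2*c^4 - 30*c^3 + 41*c^2 + 21*c - 30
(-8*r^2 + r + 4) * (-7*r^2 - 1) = 56*r^4 - 7*r^3 - 20*r^2 - r - 4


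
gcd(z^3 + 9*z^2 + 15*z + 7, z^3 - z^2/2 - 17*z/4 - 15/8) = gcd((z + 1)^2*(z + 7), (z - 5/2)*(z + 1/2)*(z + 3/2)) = 1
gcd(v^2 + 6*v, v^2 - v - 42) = v + 6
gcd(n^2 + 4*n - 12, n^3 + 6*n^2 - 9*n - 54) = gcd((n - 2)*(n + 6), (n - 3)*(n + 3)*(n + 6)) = n + 6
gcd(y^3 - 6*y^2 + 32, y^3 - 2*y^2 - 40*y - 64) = y + 2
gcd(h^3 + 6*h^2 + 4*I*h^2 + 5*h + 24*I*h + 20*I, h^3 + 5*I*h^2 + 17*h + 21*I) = 1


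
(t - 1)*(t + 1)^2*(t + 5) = t^4 + 6*t^3 + 4*t^2 - 6*t - 5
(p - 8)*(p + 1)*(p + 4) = p^3 - 3*p^2 - 36*p - 32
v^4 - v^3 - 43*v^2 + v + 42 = (v - 7)*(v - 1)*(v + 1)*(v + 6)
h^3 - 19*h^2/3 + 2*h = h*(h - 6)*(h - 1/3)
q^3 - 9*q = q*(q - 3)*(q + 3)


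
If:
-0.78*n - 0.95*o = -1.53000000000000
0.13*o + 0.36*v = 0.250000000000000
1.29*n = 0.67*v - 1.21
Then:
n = -1.04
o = 2.46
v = -0.20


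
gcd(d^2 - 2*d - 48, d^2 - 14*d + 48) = d - 8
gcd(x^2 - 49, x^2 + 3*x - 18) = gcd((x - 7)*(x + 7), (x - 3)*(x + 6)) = 1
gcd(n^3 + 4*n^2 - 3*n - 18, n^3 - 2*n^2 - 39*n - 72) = n^2 + 6*n + 9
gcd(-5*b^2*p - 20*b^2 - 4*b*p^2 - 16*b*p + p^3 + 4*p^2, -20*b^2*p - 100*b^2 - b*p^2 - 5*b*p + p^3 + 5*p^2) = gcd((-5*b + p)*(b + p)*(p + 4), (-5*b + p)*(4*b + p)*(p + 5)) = -5*b + p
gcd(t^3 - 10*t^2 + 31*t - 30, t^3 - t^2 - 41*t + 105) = t^2 - 8*t + 15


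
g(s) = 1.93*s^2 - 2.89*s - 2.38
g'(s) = 3.86*s - 2.89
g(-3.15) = 25.87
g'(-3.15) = -15.05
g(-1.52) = 6.47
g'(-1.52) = -8.76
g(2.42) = 1.93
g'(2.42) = 6.45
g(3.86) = 15.22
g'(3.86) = 12.01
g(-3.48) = 31.05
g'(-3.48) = -16.32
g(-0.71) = 0.64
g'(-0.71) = -5.63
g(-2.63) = 18.57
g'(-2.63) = -13.04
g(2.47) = 2.26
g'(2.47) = 6.64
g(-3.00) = 23.66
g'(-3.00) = -14.47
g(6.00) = 49.76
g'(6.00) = 20.27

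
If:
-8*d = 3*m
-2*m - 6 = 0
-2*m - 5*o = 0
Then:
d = 9/8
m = -3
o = 6/5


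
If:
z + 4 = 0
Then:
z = -4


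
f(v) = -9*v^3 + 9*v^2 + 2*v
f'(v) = -27*v^2 + 18*v + 2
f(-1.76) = 73.42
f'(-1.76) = -113.32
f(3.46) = -258.13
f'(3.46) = -258.95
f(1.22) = -0.51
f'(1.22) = -16.23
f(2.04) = -34.87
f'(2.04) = -73.64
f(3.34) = -228.26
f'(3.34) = -239.08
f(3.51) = -271.29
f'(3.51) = -267.46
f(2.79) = -119.82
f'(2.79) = -157.95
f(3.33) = -225.87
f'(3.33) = -237.46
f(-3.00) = 318.00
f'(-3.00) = -295.00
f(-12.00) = 16824.00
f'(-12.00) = -4102.00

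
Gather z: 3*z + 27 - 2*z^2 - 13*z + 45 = -2*z^2 - 10*z + 72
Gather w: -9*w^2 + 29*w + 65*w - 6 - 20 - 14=-9*w^2 + 94*w - 40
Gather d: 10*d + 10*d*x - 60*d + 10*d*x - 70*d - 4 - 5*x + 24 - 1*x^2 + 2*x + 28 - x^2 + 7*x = d*(20*x - 120) - 2*x^2 + 4*x + 48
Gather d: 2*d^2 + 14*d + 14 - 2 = 2*d^2 + 14*d + 12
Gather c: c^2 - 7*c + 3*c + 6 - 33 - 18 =c^2 - 4*c - 45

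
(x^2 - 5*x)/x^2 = (x - 5)/x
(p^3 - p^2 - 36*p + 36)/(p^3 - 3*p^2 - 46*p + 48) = (p - 6)/(p - 8)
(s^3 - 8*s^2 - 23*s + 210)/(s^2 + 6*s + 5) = (s^2 - 13*s + 42)/(s + 1)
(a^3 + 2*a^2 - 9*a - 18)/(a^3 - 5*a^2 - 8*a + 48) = (a^2 - a - 6)/(a^2 - 8*a + 16)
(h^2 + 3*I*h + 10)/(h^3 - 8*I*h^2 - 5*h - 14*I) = (h + 5*I)/(h^2 - 6*I*h + 7)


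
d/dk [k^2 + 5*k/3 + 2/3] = 2*k + 5/3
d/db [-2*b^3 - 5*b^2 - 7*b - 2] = -6*b^2 - 10*b - 7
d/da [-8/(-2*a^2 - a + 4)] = 8*(-4*a - 1)/(2*a^2 + a - 4)^2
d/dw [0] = 0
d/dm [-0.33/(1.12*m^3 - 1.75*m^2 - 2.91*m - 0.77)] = (1.1088*m^2 - 1.155*m - 0.9603)/(-1.12*m^3 + 1.75*m^2 + 2.91*m + 0.77)^2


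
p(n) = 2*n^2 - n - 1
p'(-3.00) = -13.00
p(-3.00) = 20.00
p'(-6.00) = -25.00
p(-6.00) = 77.00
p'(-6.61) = -27.44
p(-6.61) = 92.99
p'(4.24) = 15.96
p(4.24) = 30.72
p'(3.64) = 13.56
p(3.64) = 21.86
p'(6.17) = 23.68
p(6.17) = 68.97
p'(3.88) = 14.52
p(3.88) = 25.23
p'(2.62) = 9.48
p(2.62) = 10.11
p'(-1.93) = -8.72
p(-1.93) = 8.38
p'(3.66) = 13.64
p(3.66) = 22.13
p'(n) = 4*n - 1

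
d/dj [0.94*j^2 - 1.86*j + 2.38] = 1.88*j - 1.86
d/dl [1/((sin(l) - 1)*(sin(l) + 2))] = -(sin(2*l) + cos(l))/((sin(l) - 1)^2*(sin(l) + 2)^2)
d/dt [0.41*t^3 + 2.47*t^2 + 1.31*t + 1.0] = 1.23*t^2 + 4.94*t + 1.31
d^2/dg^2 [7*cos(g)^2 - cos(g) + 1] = cos(g) - 14*cos(2*g)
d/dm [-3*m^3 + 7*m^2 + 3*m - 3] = -9*m^2 + 14*m + 3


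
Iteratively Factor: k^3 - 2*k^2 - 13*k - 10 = (k - 5)*(k^2 + 3*k + 2) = (k - 5)*(k + 2)*(k + 1)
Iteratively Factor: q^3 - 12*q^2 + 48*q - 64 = (q - 4)*(q^2 - 8*q + 16) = (q - 4)^2*(q - 4)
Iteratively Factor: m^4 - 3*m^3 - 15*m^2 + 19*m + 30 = (m + 1)*(m^3 - 4*m^2 - 11*m + 30) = (m - 5)*(m + 1)*(m^2 + m - 6) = (m - 5)*(m + 1)*(m + 3)*(m - 2)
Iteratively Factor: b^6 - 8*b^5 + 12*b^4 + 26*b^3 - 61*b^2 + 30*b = (b - 1)*(b^5 - 7*b^4 + 5*b^3 + 31*b^2 - 30*b) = b*(b - 1)*(b^4 - 7*b^3 + 5*b^2 + 31*b - 30) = b*(b - 5)*(b - 1)*(b^3 - 2*b^2 - 5*b + 6) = b*(b - 5)*(b - 1)*(b + 2)*(b^2 - 4*b + 3) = b*(b - 5)*(b - 1)^2*(b + 2)*(b - 3)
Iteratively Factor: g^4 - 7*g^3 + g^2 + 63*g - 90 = (g - 2)*(g^3 - 5*g^2 - 9*g + 45) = (g - 2)*(g + 3)*(g^2 - 8*g + 15) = (g - 3)*(g - 2)*(g + 3)*(g - 5)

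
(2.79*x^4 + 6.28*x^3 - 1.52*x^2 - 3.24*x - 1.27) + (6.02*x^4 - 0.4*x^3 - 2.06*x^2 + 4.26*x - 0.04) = 8.81*x^4 + 5.88*x^3 - 3.58*x^2 + 1.02*x - 1.31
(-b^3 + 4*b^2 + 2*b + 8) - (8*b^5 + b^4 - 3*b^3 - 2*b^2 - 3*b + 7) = -8*b^5 - b^4 + 2*b^3 + 6*b^2 + 5*b + 1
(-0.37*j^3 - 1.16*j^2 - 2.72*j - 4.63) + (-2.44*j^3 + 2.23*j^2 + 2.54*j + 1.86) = -2.81*j^3 + 1.07*j^2 - 0.18*j - 2.77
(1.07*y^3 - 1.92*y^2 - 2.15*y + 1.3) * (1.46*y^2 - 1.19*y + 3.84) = 1.5622*y^5 - 4.0765*y^4 + 3.2546*y^3 - 2.9163*y^2 - 9.803*y + 4.992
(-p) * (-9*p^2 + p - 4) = 9*p^3 - p^2 + 4*p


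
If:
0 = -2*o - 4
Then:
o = -2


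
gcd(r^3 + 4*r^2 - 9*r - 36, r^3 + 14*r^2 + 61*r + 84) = r^2 + 7*r + 12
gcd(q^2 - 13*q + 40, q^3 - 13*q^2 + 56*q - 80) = q - 5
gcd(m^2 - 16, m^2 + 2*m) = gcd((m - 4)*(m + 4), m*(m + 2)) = 1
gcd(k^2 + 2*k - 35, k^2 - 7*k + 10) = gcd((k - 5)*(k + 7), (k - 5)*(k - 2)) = k - 5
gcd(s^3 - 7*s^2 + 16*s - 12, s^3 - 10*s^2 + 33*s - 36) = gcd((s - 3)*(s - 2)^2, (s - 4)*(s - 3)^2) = s - 3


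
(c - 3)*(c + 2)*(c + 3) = c^3 + 2*c^2 - 9*c - 18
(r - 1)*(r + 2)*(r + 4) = r^3 + 5*r^2 + 2*r - 8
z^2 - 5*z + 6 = (z - 3)*(z - 2)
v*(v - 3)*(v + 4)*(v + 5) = v^4 + 6*v^3 - 7*v^2 - 60*v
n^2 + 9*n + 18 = (n + 3)*(n + 6)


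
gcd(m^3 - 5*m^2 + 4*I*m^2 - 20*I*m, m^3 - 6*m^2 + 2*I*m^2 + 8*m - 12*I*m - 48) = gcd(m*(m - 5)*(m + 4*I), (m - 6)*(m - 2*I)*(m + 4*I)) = m + 4*I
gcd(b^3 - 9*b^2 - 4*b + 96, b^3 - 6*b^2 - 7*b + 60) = b^2 - b - 12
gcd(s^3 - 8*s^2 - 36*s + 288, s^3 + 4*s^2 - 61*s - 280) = s - 8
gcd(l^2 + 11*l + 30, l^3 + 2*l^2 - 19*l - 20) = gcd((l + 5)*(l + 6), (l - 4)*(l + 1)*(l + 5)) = l + 5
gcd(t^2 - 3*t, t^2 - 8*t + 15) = t - 3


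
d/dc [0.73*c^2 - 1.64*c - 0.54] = 1.46*c - 1.64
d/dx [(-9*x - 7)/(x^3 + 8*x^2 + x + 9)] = (-9*x^3 - 72*x^2 - 9*x + (9*x + 7)*(3*x^2 + 16*x + 1) - 81)/(x^3 + 8*x^2 + x + 9)^2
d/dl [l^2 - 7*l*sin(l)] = -7*l*cos(l) + 2*l - 7*sin(l)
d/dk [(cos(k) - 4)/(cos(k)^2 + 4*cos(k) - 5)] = (cos(k)^2 - 8*cos(k) - 11)*sin(k)/(cos(k)^2 + 4*cos(k) - 5)^2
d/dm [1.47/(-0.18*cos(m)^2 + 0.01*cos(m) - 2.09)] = (0.0147 - 0.5292*cos(m))*sin(m)/(0.18*cos(m)^2 - 0.01*cos(m) + 2.09)^2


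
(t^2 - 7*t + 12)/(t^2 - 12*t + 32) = (t - 3)/(t - 8)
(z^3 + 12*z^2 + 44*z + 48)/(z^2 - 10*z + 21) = (z^3 + 12*z^2 + 44*z + 48)/(z^2 - 10*z + 21)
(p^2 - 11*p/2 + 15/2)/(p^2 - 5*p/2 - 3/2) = (2*p - 5)/(2*p + 1)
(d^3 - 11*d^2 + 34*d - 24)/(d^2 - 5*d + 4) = d - 6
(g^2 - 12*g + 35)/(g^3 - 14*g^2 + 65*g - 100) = (g - 7)/(g^2 - 9*g + 20)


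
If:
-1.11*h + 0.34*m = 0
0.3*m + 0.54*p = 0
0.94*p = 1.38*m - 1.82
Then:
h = 0.29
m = 0.96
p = -0.53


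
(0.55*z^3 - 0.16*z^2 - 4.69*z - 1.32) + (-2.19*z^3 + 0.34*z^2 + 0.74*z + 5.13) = -1.64*z^3 + 0.18*z^2 - 3.95*z + 3.81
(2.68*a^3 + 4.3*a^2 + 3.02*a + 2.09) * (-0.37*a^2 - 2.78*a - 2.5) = -0.9916*a^5 - 9.0414*a^4 - 19.7714*a^3 - 19.9189*a^2 - 13.3602*a - 5.225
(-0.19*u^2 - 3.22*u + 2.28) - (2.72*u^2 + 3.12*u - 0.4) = -2.91*u^2 - 6.34*u + 2.68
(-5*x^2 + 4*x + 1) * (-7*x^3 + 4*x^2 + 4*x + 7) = 35*x^5 - 48*x^4 - 11*x^3 - 15*x^2 + 32*x + 7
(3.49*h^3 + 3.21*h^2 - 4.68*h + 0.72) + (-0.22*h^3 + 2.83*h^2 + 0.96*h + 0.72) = 3.27*h^3 + 6.04*h^2 - 3.72*h + 1.44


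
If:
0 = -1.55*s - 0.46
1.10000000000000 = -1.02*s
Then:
No Solution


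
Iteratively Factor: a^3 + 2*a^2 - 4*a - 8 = (a - 2)*(a^2 + 4*a + 4) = (a - 2)*(a + 2)*(a + 2)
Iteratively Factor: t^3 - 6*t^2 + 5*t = (t - 1)*(t^2 - 5*t) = t*(t - 1)*(t - 5)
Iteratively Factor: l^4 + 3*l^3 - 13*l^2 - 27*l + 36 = (l + 3)*(l^3 - 13*l + 12) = (l - 3)*(l + 3)*(l^2 + 3*l - 4) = (l - 3)*(l + 3)*(l + 4)*(l - 1)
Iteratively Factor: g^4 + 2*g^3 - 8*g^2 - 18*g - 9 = (g + 1)*(g^3 + g^2 - 9*g - 9) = (g + 1)*(g + 3)*(g^2 - 2*g - 3) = (g + 1)^2*(g + 3)*(g - 3)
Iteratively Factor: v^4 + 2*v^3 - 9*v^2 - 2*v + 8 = (v - 2)*(v^3 + 4*v^2 - v - 4) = (v - 2)*(v + 1)*(v^2 + 3*v - 4) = (v - 2)*(v + 1)*(v + 4)*(v - 1)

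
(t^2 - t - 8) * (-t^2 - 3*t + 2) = -t^4 - 2*t^3 + 13*t^2 + 22*t - 16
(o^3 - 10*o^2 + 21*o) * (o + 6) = o^4 - 4*o^3 - 39*o^2 + 126*o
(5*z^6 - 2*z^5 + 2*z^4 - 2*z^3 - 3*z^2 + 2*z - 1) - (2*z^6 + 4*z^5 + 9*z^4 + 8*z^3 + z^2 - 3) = 3*z^6 - 6*z^5 - 7*z^4 - 10*z^3 - 4*z^2 + 2*z + 2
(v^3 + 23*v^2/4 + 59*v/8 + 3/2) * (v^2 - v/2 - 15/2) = v^5 + 21*v^4/4 - 3*v^3 - 725*v^2/16 - 897*v/16 - 45/4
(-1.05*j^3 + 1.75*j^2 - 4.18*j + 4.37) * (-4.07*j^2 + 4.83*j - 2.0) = 4.2735*j^5 - 12.194*j^4 + 27.5651*j^3 - 41.4753*j^2 + 29.4671*j - 8.74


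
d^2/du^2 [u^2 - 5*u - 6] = 2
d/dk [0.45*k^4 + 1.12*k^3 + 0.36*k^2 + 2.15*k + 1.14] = 1.8*k^3 + 3.36*k^2 + 0.72*k + 2.15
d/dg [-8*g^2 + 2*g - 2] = 2 - 16*g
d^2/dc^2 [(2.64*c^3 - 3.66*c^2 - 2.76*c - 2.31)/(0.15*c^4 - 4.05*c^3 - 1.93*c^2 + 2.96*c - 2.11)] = (0.1188*c^9 - 0.494100000000003*c^8 + 17.18118*c^7 - 154.0791*c^6 + 4.71231000000034*c^5 - 1126.50777*c^4 + 23.6068199999999*c^3 + 379.27755*c^2 + 335.57859*c - 88.72965)/(0.003375*c^12 - 0.273375*c^11 + 7.25085*c^10 - 59.195475*c^9 - 104.225895*c^8 + 102.946095*c^7 + 35.411948*c^6 - 177.954258*c^5 + 79.463244*c^4 + 44.165369*c^3 - 81.238587*c^2 + 39.534648*c - 9.393931)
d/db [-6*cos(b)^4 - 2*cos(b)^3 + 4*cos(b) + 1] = 2*(12*cos(b)^3 + 3*cos(b)^2 - 2)*sin(b)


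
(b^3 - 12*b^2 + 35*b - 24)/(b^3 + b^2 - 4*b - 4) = (b^3 - 12*b^2 + 35*b - 24)/(b^3 + b^2 - 4*b - 4)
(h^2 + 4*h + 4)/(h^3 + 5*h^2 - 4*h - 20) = (h + 2)/(h^2 + 3*h - 10)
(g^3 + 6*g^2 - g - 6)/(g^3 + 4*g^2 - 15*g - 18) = (g - 1)/(g - 3)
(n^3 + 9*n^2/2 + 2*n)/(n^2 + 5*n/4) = 2*(2*n^2 + 9*n + 4)/(4*n + 5)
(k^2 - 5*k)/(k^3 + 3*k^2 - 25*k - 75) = k/(k^2 + 8*k + 15)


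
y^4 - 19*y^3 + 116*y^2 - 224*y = y*(y - 8)*(y - 7)*(y - 4)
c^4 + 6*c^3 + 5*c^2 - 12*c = c*(c - 1)*(c + 3)*(c + 4)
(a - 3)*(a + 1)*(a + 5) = a^3 + 3*a^2 - 13*a - 15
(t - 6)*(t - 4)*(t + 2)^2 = t^4 - 6*t^3 - 12*t^2 + 56*t + 96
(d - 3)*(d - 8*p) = d^2 - 8*d*p - 3*d + 24*p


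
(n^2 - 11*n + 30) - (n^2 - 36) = 66 - 11*n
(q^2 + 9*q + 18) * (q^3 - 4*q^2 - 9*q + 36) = q^5 + 5*q^4 - 27*q^3 - 117*q^2 + 162*q + 648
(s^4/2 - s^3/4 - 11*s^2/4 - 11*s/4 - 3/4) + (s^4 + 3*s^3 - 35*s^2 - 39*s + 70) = 3*s^4/2 + 11*s^3/4 - 151*s^2/4 - 167*s/4 + 277/4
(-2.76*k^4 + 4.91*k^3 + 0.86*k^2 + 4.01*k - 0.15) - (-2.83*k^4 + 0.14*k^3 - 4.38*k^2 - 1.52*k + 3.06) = 0.0700000000000003*k^4 + 4.77*k^3 + 5.24*k^2 + 5.53*k - 3.21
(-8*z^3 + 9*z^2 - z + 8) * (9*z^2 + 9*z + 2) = -72*z^5 + 9*z^4 + 56*z^3 + 81*z^2 + 70*z + 16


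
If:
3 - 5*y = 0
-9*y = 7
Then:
No Solution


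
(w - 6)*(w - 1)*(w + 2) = w^3 - 5*w^2 - 8*w + 12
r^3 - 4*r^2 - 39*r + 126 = (r - 7)*(r - 3)*(r + 6)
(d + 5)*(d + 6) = d^2 + 11*d + 30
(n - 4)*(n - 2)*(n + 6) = n^3 - 28*n + 48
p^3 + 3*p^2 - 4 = (p - 1)*(p + 2)^2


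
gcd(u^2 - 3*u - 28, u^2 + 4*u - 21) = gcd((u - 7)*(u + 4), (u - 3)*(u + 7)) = 1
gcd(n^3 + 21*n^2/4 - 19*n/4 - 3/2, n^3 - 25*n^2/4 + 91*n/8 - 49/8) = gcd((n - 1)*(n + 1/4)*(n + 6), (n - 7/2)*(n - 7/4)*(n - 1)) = n - 1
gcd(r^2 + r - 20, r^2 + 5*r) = r + 5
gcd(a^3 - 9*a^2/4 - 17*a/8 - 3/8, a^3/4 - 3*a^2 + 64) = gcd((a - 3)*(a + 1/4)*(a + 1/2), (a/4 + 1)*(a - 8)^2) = 1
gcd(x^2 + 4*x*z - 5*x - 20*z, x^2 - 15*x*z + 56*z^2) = 1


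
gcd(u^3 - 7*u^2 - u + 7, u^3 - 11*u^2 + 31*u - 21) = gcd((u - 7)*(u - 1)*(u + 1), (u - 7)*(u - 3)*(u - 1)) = u^2 - 8*u + 7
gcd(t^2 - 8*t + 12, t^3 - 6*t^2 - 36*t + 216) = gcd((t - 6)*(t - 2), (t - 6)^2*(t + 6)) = t - 6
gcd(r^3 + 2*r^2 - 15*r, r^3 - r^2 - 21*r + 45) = r^2 + 2*r - 15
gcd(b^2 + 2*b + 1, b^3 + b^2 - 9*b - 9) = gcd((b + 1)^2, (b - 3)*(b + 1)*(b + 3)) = b + 1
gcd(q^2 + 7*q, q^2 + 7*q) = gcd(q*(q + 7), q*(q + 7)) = q^2 + 7*q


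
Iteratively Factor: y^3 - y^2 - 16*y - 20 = (y + 2)*(y^2 - 3*y - 10) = (y - 5)*(y + 2)*(y + 2)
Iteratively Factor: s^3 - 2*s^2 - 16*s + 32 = (s - 2)*(s^2 - 16) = (s - 4)*(s - 2)*(s + 4)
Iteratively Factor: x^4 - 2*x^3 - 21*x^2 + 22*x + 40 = (x + 1)*(x^3 - 3*x^2 - 18*x + 40) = (x + 1)*(x + 4)*(x^2 - 7*x + 10) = (x - 5)*(x + 1)*(x + 4)*(x - 2)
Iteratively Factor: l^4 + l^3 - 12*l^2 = (l + 4)*(l^3 - 3*l^2) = l*(l + 4)*(l^2 - 3*l) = l^2*(l + 4)*(l - 3)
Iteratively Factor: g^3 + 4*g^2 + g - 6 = (g - 1)*(g^2 + 5*g + 6) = (g - 1)*(g + 3)*(g + 2)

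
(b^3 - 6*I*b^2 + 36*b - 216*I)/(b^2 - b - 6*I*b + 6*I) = (b^2 + 36)/(b - 1)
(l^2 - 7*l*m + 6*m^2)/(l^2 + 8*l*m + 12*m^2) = (l^2 - 7*l*m + 6*m^2)/(l^2 + 8*l*m + 12*m^2)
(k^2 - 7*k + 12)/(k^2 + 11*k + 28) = (k^2 - 7*k + 12)/(k^2 + 11*k + 28)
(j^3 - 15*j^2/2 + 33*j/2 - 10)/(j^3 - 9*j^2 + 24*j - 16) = (j - 5/2)/(j - 4)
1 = 1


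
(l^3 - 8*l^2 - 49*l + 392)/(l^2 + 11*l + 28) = (l^2 - 15*l + 56)/(l + 4)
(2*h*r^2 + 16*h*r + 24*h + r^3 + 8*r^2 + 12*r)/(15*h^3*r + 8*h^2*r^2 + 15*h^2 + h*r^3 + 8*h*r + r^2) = (2*h*r^2 + 16*h*r + 24*h + r^3 + 8*r^2 + 12*r)/(15*h^3*r + 8*h^2*r^2 + 15*h^2 + h*r^3 + 8*h*r + r^2)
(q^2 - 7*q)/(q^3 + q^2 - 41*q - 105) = q/(q^2 + 8*q + 15)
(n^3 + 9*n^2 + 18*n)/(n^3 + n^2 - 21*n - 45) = n*(n + 6)/(n^2 - 2*n - 15)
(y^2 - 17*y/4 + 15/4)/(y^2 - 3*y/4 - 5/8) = 2*(y - 3)/(2*y + 1)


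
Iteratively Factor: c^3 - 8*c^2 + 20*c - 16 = (c - 4)*(c^2 - 4*c + 4) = (c - 4)*(c - 2)*(c - 2)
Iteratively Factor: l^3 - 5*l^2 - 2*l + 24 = (l + 2)*(l^2 - 7*l + 12) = (l - 4)*(l + 2)*(l - 3)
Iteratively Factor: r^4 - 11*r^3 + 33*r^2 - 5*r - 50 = (r + 1)*(r^3 - 12*r^2 + 45*r - 50) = (r - 5)*(r + 1)*(r^2 - 7*r + 10) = (r - 5)^2*(r + 1)*(r - 2)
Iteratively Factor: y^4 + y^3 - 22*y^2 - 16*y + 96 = (y + 3)*(y^3 - 2*y^2 - 16*y + 32) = (y + 3)*(y + 4)*(y^2 - 6*y + 8) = (y - 4)*(y + 3)*(y + 4)*(y - 2)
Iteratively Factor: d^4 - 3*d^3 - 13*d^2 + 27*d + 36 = (d - 3)*(d^3 - 13*d - 12) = (d - 4)*(d - 3)*(d^2 + 4*d + 3) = (d - 4)*(d - 3)*(d + 1)*(d + 3)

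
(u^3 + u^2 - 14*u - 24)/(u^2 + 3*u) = u - 2 - 8/u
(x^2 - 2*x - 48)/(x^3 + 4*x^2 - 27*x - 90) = (x - 8)/(x^2 - 2*x - 15)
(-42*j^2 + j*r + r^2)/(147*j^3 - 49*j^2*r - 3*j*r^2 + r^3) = (-6*j + r)/(21*j^2 - 10*j*r + r^2)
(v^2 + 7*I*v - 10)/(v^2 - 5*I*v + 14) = (v + 5*I)/(v - 7*I)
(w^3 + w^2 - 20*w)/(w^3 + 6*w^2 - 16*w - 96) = w*(w + 5)/(w^2 + 10*w + 24)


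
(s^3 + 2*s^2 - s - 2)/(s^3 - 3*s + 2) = (s + 1)/(s - 1)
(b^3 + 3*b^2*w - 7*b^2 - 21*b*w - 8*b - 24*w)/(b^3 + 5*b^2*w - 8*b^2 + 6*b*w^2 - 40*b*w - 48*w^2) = (b + 1)/(b + 2*w)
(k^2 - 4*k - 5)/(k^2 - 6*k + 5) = (k + 1)/(k - 1)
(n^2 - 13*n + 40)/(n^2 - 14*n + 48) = (n - 5)/(n - 6)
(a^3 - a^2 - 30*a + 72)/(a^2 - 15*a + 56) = (a^3 - a^2 - 30*a + 72)/(a^2 - 15*a + 56)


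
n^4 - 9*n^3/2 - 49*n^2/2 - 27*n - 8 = (n - 8)*(n + 1/2)*(n + 1)*(n + 2)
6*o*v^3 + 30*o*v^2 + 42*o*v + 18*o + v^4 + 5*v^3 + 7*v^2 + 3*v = (6*o + v)*(v + 1)^2*(v + 3)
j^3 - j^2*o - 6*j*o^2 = j*(j - 3*o)*(j + 2*o)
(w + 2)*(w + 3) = w^2 + 5*w + 6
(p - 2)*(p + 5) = p^2 + 3*p - 10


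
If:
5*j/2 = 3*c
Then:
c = 5*j/6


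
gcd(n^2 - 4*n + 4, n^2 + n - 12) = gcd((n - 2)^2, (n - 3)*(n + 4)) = 1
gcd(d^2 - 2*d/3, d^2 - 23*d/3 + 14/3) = d - 2/3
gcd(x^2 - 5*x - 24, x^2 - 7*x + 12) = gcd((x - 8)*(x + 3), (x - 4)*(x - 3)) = 1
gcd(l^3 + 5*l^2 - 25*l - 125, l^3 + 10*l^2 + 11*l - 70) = l + 5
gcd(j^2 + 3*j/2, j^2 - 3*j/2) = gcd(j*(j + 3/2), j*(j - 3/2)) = j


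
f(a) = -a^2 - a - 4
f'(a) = -2*a - 1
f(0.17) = -4.20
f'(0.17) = -1.34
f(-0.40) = -3.76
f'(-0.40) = -0.20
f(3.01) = -16.07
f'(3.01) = -7.02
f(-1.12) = -4.13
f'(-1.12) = 1.24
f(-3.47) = -12.57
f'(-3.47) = 5.94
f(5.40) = -38.56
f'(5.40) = -11.80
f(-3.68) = -13.86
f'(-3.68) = 6.36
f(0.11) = -4.12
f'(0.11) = -1.22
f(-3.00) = -10.00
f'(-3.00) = 5.00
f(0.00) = -4.00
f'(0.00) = -1.00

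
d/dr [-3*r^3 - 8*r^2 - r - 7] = -9*r^2 - 16*r - 1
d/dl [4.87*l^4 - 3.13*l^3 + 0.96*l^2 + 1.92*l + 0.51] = 19.48*l^3 - 9.39*l^2 + 1.92*l + 1.92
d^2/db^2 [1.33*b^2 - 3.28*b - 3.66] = 2.66000000000000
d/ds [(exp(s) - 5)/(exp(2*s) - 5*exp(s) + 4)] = (-(exp(s) - 5)*(2*exp(s) - 5) + exp(2*s) - 5*exp(s) + 4)*exp(s)/(exp(2*s) - 5*exp(s) + 4)^2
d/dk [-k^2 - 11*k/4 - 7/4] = -2*k - 11/4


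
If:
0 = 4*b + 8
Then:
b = -2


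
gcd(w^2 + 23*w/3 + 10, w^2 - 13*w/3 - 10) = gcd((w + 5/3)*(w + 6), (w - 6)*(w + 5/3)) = w + 5/3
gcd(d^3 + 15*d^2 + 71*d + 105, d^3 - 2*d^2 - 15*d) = d + 3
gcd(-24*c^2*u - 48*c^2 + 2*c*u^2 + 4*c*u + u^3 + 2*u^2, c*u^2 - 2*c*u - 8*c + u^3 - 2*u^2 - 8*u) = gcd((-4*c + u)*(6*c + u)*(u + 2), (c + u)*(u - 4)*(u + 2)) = u + 2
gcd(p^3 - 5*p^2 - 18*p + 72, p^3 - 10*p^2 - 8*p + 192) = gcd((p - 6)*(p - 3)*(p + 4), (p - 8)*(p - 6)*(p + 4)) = p^2 - 2*p - 24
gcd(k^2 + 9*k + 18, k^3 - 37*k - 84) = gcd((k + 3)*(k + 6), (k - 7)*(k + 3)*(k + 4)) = k + 3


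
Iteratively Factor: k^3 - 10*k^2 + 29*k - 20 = (k - 4)*(k^2 - 6*k + 5) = (k - 4)*(k - 1)*(k - 5)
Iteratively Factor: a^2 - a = (a)*(a - 1)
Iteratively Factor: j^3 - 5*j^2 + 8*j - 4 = (j - 2)*(j^2 - 3*j + 2) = (j - 2)^2*(j - 1)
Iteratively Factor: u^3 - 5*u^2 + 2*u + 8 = (u + 1)*(u^2 - 6*u + 8) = (u - 4)*(u + 1)*(u - 2)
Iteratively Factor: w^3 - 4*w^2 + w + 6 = (w - 3)*(w^2 - w - 2) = (w - 3)*(w + 1)*(w - 2)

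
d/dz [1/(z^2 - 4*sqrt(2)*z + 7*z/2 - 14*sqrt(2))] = 2*(-4*z - 7 + 8*sqrt(2))/(2*z^2 - 8*sqrt(2)*z + 7*z - 28*sqrt(2))^2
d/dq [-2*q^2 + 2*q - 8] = 2 - 4*q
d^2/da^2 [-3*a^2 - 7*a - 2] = -6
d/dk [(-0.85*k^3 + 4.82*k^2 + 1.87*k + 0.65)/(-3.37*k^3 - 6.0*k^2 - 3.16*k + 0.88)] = (21.3434*k^4 + 17.9758*k^3 + 0.316299999999998*k^2 + 16.2832*k + 3.6996)/(11.3569*k^6 + 40.44*k^5 + 57.2984*k^4 + 31.9888*k^3 - 0.574399999999999*k^2 - 5.5616*k + 0.7744)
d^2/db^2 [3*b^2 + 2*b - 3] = 6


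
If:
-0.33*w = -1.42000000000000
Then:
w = 4.30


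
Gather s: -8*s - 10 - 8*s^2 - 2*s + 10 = -8*s^2 - 10*s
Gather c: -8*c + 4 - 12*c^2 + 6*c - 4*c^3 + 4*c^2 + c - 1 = -4*c^3 - 8*c^2 - c + 3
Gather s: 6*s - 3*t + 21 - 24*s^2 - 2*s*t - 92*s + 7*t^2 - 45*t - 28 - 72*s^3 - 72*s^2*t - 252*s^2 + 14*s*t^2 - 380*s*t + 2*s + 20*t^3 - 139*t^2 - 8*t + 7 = -72*s^3 + s^2*(-72*t - 276) + s*(14*t^2 - 382*t - 84) + 20*t^3 - 132*t^2 - 56*t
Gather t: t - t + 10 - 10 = 0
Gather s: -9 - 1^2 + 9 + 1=0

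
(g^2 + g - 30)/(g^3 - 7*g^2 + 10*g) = (g + 6)/(g*(g - 2))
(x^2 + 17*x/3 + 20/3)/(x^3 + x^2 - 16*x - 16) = (x + 5/3)/(x^2 - 3*x - 4)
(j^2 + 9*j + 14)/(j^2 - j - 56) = (j + 2)/(j - 8)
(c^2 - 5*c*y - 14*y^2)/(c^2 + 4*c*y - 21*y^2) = (c^2 - 5*c*y - 14*y^2)/(c^2 + 4*c*y - 21*y^2)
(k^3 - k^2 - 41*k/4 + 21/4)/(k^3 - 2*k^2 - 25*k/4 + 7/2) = (k + 3)/(k + 2)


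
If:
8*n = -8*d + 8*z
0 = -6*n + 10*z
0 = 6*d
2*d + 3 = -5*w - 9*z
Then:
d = 0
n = 0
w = -3/5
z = 0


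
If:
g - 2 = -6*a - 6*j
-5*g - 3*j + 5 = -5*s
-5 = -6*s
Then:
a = 1/36 - 9*j/10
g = 11/6 - 3*j/5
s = 5/6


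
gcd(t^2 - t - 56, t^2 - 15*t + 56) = t - 8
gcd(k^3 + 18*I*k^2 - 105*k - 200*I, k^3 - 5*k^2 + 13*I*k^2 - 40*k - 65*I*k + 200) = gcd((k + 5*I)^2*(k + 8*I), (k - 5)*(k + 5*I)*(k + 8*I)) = k^2 + 13*I*k - 40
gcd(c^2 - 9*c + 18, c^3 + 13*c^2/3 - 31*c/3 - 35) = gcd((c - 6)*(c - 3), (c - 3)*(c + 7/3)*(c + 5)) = c - 3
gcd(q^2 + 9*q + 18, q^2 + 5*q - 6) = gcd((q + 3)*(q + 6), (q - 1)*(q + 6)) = q + 6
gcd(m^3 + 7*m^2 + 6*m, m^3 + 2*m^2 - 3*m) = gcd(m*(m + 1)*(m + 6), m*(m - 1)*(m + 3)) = m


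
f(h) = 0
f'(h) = 0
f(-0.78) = 0.00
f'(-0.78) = 0.00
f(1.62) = 0.00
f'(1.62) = 0.00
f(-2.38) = 0.00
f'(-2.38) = 0.00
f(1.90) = 0.00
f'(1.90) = 0.00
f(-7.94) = 0.00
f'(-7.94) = 0.00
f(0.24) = 0.00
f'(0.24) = 0.00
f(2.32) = 0.00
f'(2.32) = 0.00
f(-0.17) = 0.00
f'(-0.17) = 0.00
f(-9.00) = 0.00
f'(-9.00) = 0.00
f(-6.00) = 0.00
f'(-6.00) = 0.00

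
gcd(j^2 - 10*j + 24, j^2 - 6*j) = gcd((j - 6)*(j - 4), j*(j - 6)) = j - 6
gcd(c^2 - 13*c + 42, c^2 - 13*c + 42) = c^2 - 13*c + 42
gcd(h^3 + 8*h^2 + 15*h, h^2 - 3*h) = h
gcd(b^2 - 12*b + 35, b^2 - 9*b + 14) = b - 7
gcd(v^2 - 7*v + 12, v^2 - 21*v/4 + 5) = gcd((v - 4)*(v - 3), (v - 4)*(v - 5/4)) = v - 4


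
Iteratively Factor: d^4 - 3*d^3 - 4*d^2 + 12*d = (d + 2)*(d^3 - 5*d^2 + 6*d) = (d - 2)*(d + 2)*(d^2 - 3*d) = d*(d - 2)*(d + 2)*(d - 3)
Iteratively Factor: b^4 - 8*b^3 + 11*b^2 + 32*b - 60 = (b - 3)*(b^3 - 5*b^2 - 4*b + 20) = (b - 3)*(b - 2)*(b^2 - 3*b - 10) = (b - 5)*(b - 3)*(b - 2)*(b + 2)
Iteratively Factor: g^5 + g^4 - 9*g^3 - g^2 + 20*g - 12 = (g - 1)*(g^4 + 2*g^3 - 7*g^2 - 8*g + 12) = (g - 1)*(g + 2)*(g^3 - 7*g + 6) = (g - 1)*(g + 2)*(g + 3)*(g^2 - 3*g + 2) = (g - 2)*(g - 1)*(g + 2)*(g + 3)*(g - 1)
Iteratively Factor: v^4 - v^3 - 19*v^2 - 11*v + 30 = (v - 1)*(v^3 - 19*v - 30) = (v - 1)*(v + 2)*(v^2 - 2*v - 15) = (v - 1)*(v + 2)*(v + 3)*(v - 5)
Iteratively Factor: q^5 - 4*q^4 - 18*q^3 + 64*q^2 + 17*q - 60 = (q + 4)*(q^4 - 8*q^3 + 14*q^2 + 8*q - 15) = (q - 3)*(q + 4)*(q^3 - 5*q^2 - q + 5) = (q - 5)*(q - 3)*(q + 4)*(q^2 - 1) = (q - 5)*(q - 3)*(q - 1)*(q + 4)*(q + 1)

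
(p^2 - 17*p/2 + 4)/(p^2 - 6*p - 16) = (p - 1/2)/(p + 2)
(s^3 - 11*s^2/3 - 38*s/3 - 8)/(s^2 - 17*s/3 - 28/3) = (s^2 - 5*s - 6)/(s - 7)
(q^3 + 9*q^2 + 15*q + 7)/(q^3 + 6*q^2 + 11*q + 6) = (q^2 + 8*q + 7)/(q^2 + 5*q + 6)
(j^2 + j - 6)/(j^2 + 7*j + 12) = (j - 2)/(j + 4)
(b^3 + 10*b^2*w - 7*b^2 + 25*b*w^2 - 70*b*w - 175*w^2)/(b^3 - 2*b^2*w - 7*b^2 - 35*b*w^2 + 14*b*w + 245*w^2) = (-b - 5*w)/(-b + 7*w)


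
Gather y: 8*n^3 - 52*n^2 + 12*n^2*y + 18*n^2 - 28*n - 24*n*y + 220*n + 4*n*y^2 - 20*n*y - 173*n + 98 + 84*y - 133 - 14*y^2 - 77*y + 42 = 8*n^3 - 34*n^2 + 19*n + y^2*(4*n - 14) + y*(12*n^2 - 44*n + 7) + 7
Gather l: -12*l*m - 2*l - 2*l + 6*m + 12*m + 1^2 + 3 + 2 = l*(-12*m - 4) + 18*m + 6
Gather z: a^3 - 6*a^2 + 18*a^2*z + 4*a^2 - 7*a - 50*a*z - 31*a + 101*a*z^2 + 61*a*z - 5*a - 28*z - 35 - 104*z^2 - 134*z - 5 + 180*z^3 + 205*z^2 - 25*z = a^3 - 2*a^2 - 43*a + 180*z^3 + z^2*(101*a + 101) + z*(18*a^2 + 11*a - 187) - 40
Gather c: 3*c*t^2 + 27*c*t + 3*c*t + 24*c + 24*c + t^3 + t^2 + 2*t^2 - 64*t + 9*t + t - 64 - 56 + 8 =c*(3*t^2 + 30*t + 48) + t^3 + 3*t^2 - 54*t - 112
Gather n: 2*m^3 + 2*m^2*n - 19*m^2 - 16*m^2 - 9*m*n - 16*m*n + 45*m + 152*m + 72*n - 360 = 2*m^3 - 35*m^2 + 197*m + n*(2*m^2 - 25*m + 72) - 360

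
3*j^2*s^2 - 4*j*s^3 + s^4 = s^2*(-3*j + s)*(-j + s)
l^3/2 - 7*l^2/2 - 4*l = l*(l/2 + 1/2)*(l - 8)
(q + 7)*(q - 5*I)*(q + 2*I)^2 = q^4 + 7*q^3 - I*q^3 + 16*q^2 - 7*I*q^2 + 112*q + 20*I*q + 140*I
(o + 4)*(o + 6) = o^2 + 10*o + 24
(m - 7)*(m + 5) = m^2 - 2*m - 35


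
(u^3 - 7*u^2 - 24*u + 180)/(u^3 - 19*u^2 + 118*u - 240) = (u^2 - u - 30)/(u^2 - 13*u + 40)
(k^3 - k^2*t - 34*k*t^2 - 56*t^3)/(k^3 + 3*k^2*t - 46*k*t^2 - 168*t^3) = (k + 2*t)/(k + 6*t)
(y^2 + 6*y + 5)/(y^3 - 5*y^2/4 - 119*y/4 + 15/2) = 4*(y + 1)/(4*y^2 - 25*y + 6)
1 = 1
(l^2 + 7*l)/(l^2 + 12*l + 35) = l/(l + 5)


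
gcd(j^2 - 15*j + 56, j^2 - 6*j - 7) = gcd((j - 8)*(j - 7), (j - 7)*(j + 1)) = j - 7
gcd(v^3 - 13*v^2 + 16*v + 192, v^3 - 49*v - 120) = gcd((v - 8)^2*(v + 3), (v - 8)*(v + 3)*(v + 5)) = v^2 - 5*v - 24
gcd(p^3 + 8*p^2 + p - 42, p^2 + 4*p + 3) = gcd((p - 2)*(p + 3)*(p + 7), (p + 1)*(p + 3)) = p + 3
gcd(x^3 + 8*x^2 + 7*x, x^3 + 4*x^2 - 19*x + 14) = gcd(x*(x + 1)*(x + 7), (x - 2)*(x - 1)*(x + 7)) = x + 7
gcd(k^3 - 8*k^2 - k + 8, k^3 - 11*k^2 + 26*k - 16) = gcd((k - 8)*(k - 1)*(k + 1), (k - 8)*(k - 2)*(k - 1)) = k^2 - 9*k + 8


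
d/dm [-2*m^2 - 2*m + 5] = -4*m - 2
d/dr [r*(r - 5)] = 2*r - 5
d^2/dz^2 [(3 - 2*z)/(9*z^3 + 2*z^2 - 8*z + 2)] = 4*(-243*z^5 + 675*z^4 + 140*z^3 - 198*z^2 - 141*z + 74)/(729*z^9 + 486*z^8 - 1836*z^7 - 370*z^6 + 1848*z^5 - 456*z^4 - 596*z^3 + 408*z^2 - 96*z + 8)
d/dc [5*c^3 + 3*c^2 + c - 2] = 15*c^2 + 6*c + 1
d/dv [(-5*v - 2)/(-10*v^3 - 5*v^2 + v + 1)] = (50*v^3 + 25*v^2 - 5*v - (5*v + 2)*(30*v^2 + 10*v - 1) - 5)/(10*v^3 + 5*v^2 - v - 1)^2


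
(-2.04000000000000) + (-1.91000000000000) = -3.95000000000000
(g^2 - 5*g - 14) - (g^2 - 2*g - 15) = 1 - 3*g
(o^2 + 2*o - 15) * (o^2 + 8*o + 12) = o^4 + 10*o^3 + 13*o^2 - 96*o - 180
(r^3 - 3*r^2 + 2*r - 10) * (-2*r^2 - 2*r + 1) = -2*r^5 + 4*r^4 + 3*r^3 + 13*r^2 + 22*r - 10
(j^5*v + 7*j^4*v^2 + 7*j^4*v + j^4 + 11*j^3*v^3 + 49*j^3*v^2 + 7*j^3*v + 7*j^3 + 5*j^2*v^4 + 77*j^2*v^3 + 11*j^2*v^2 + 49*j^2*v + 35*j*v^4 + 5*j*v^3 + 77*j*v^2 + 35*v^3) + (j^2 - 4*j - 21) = j^5*v + 7*j^4*v^2 + 7*j^4*v + j^4 + 11*j^3*v^3 + 49*j^3*v^2 + 7*j^3*v + 7*j^3 + 5*j^2*v^4 + 77*j^2*v^3 + 11*j^2*v^2 + 49*j^2*v + j^2 + 35*j*v^4 + 5*j*v^3 + 77*j*v^2 - 4*j + 35*v^3 - 21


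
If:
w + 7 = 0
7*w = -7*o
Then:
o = 7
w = -7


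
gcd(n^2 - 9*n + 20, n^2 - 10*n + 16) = 1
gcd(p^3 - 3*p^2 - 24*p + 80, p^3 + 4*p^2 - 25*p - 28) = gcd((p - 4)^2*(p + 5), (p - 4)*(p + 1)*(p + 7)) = p - 4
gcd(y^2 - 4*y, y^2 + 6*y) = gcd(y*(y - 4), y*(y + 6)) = y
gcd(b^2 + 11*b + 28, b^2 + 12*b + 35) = b + 7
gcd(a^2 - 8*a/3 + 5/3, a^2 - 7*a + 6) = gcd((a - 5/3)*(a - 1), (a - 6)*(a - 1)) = a - 1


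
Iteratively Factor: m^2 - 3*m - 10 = (m - 5)*(m + 2)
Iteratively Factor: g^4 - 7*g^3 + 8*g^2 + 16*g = (g - 4)*(g^3 - 3*g^2 - 4*g) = (g - 4)^2*(g^2 + g) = (g - 4)^2*(g + 1)*(g)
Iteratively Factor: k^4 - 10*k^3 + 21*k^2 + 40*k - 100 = (k - 2)*(k^3 - 8*k^2 + 5*k + 50) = (k - 5)*(k - 2)*(k^2 - 3*k - 10) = (k - 5)^2*(k - 2)*(k + 2)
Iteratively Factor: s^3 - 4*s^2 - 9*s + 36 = (s + 3)*(s^2 - 7*s + 12) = (s - 4)*(s + 3)*(s - 3)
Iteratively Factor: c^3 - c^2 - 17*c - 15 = (c + 1)*(c^2 - 2*c - 15) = (c + 1)*(c + 3)*(c - 5)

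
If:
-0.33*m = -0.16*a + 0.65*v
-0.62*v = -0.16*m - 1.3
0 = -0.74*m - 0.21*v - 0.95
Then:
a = 3.07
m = -1.75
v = 1.65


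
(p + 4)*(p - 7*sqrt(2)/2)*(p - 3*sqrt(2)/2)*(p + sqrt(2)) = p^4 - 4*sqrt(2)*p^3 + 4*p^3 - 16*sqrt(2)*p^2 + p^2/2 + 2*p + 21*sqrt(2)*p/2 + 42*sqrt(2)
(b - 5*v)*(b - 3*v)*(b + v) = b^3 - 7*b^2*v + 7*b*v^2 + 15*v^3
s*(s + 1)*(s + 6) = s^3 + 7*s^2 + 6*s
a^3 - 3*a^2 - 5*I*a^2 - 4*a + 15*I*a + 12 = (a - 3)*(a - 4*I)*(a - I)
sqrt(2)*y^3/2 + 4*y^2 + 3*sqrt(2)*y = y*(y + 3*sqrt(2))*(sqrt(2)*y/2 + 1)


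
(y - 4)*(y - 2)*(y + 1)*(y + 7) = y^4 + 2*y^3 - 33*y^2 + 22*y + 56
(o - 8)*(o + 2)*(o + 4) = o^3 - 2*o^2 - 40*o - 64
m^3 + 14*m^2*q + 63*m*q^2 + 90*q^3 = (m + 3*q)*(m + 5*q)*(m + 6*q)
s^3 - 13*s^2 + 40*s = s*(s - 8)*(s - 5)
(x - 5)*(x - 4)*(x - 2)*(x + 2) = x^4 - 9*x^3 + 16*x^2 + 36*x - 80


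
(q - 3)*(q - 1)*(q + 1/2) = q^3 - 7*q^2/2 + q + 3/2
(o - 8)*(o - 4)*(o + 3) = o^3 - 9*o^2 - 4*o + 96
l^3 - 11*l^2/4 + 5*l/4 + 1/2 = (l - 2)*(l - 1)*(l + 1/4)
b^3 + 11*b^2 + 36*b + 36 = (b + 2)*(b + 3)*(b + 6)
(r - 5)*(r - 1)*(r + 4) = r^3 - 2*r^2 - 19*r + 20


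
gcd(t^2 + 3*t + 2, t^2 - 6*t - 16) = t + 2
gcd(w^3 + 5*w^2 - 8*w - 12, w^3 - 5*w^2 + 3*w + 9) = w + 1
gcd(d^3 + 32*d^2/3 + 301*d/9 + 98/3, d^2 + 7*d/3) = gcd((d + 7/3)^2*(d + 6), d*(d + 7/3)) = d + 7/3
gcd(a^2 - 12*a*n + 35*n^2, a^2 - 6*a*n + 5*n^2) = a - 5*n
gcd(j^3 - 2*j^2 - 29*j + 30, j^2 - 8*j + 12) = j - 6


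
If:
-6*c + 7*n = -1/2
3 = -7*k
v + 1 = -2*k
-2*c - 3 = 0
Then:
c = -3/2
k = -3/7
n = -19/14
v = -1/7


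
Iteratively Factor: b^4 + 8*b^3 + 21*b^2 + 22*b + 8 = (b + 2)*(b^3 + 6*b^2 + 9*b + 4) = (b + 1)*(b + 2)*(b^2 + 5*b + 4) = (b + 1)^2*(b + 2)*(b + 4)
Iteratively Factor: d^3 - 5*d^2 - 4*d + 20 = (d - 5)*(d^2 - 4) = (d - 5)*(d + 2)*(d - 2)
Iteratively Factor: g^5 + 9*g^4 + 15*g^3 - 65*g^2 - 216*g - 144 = (g - 3)*(g^4 + 12*g^3 + 51*g^2 + 88*g + 48) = (g - 3)*(g + 3)*(g^3 + 9*g^2 + 24*g + 16) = (g - 3)*(g + 3)*(g + 4)*(g^2 + 5*g + 4) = (g - 3)*(g + 3)*(g + 4)^2*(g + 1)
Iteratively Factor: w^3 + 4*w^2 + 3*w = (w)*(w^2 + 4*w + 3) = w*(w + 3)*(w + 1)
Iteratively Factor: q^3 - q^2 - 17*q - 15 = (q + 3)*(q^2 - 4*q - 5) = (q + 1)*(q + 3)*(q - 5)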